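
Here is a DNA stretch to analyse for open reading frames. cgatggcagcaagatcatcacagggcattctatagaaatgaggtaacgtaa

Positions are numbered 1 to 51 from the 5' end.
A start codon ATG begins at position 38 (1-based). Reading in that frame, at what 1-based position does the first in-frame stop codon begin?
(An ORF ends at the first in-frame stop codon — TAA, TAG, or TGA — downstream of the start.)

44

Codons from position 38: ATG (38–40), AGG (41–43), TAA (44–46).
TAA is a stop codon; it begins at position 44.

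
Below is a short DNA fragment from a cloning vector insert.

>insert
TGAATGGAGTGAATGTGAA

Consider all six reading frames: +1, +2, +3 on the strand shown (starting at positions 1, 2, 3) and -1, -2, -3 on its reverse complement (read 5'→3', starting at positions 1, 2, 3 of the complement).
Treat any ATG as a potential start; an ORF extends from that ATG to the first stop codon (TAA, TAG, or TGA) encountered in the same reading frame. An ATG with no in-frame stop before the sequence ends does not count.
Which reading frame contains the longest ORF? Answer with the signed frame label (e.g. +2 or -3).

Reverse complement (5'→3'): TTCACATTCACTCCATTCA
Frame +1: TGA ATG GAG TGA ATG TGA — ATG at 4, stop TGA at 10 → 9 nt; ATG at 13, stop TGA at 16 → 6 nt.
Frame +2: GAA TGG AGT GAA TGT GAA — no ATG→stop ORF.
Frame +3: AAT GGA GTG AAT GTG — no ATG→stop ORF.
Frame -1: TTC ACA TTC ACT CCA TTC — no ATG→stop ORF.
Frame -2: TCA CAT TCA CTC CAT TCA — no ATG→stop ORF.
Frame -3: CAC ATT CAC TCC ATT — no ATG→stop ORF.
Longest ORF is 9 nt in frame +1 (positions 4–12).

+1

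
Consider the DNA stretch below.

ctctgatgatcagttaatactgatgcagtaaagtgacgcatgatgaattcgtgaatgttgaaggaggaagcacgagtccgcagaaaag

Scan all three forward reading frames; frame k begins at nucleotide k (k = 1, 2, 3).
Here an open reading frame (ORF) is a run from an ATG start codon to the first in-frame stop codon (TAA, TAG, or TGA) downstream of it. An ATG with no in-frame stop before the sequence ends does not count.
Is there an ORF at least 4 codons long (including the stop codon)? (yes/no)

yes

Frame 1: CTC TGA TGA TCA GTT AAT ACT GAT GCA GTA AAG TGA CGC ATG ATG AAT TCG TGA ATG TTG AAG GAG GAA GCA CGA GTC CGC AGA AAA — ATG at 40, stop TGA at 52 → 15 nt; ATG at 43, stop TGA at 52 → 12 nt.
Frame 2: TCT GAT GAT CAG TTA ATA CTG ATG CAG TAA AGT GAC GCA TGA TGA ATT CGT GAA TGT TGA AGG AGG AAG CAC GAG TCC GCA GAA AAG — ATG at 23, stop TAA at 29 → 9 nt.
Frame 3: CTG ATG ATC AGT TAA TAC TGA TGC AGT AAA GTG ACG CAT GAT GAA TTC GTG AAT GTT GAA GGA GGA AGC ACG AGT CCG CAG AAA — ATG at 6, stop TAA at 15 → 12 nt.
Frame 1 has an ORF of 5 codons (positions 40–54) ≥ 4, so yes.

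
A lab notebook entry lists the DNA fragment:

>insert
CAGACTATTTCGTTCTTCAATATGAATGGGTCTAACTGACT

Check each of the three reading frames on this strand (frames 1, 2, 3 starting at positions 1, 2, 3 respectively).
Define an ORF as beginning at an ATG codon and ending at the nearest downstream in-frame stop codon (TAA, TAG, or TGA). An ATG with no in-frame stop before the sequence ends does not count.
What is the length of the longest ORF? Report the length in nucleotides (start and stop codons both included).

18

Frame 1: CAG ACT ATT TCG TTC TTC AAT ATG AAT GGG TCT AAC TGA — ATG at 22, stop TGA at 37 → 18 nt.
Frame 2: AGA CTA TTT CGT TCT TCA ATA TGA ATG GGT CTA ACT GAC — no ATG→stop ORF.
Frame 3: GAC TAT TTC GTT CTT CAA TAT GAA TGG GTC TAA CTG ACT — no ATG→stop ORF.
Longest: frame 1, positions 22–39, 18 nt = 6 codons = 5 aa. → 18 nucleotides.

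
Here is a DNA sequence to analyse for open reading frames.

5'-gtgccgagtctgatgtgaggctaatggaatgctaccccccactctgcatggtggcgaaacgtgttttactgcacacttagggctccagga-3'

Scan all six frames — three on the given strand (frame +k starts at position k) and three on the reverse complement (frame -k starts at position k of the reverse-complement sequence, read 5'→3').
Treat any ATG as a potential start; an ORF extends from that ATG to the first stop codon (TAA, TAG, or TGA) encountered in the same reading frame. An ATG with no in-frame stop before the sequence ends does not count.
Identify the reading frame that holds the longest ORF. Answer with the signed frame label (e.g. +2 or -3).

Reverse complement (5'→3'): TCCTGGAGCCCTAAGTGTGCAGTAAAACACGTTTCGCCACCATGCAGAGTGGGGGGTAGCATTCCATTAGCCTCACATCAGACTCGGCAC
Frame +1: GTG CCG AGT CTG ATG TGA GGC TAA TGG AAT GCT ACC CCC CAC TCT GCA TGG TGG CGA AAC GTG TTT TAC TGC ACA CTT AGG GCT CCA GGA — ATG at 13, stop TGA at 16 → 6 nt.
Frame +2: TGC CGA GTC TGA TGT GAG GCT AAT GGA ATG CTA CCC CCC ACT CTG CAT GGT GGC GAA ACG TGT TTT ACT GCA CAC TTA GGG CTC CAG — no ATG→stop ORF.
Frame +3: GCC GAG TCT GAT GTG AGG CTA ATG GAA TGC TAC CCC CCA CTC TGC ATG GTG GCG AAA CGT GTT TTA CTG CAC ACT TAG GGC TCC AGG — ATG at 24, stop TAG at 78 → 57 nt; ATG at 48, stop TAG at 78 → 33 nt.
Frame -1: TCC TGG AGC CCT AAG TGT GCA GTA AAA CAC GTT TCG CCA CCA TGC AGA GTG GGG GGT AGC ATT CCA TTA GCC TCA CAT CAG ACT CGG CAC — no ATG→stop ORF.
Frame -2: CCT GGA GCC CTA AGT GTG CAG TAA AAC ACG TTT CGC CAC CAT GCA GAG TGG GGG GTA GCA TTC CAT TAG CCT CAC ATC AGA CTC GGC — no ATG→stop ORF.
Frame -3: CTG GAG CCC TAA GTG TGC AGT AAA ACA CGT TTC GCC ACC ATG CAG AGT GGG GGG TAG CAT TCC ATT AGC CTC ACA TCA GAC TCG GCA — ATG at 42, stop TAG at 57 → 18 nt.
Longest ORF is 57 nt in frame +3 (positions 24–80).

+3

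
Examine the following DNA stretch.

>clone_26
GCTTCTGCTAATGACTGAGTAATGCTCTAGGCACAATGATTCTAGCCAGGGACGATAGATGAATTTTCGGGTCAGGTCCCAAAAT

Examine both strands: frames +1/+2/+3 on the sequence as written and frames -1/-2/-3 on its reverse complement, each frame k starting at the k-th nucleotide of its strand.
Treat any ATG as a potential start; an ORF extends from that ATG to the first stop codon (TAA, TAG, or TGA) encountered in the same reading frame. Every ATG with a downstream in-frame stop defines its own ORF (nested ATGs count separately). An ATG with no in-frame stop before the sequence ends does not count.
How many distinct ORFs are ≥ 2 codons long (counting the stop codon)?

Reverse complement (5'→3'): ATTTTGGGACCTGACCCGAAAATTCATCTATCGTCCCTGGCTAGAATCATTGTGCCTAGAGCATTACTCAGTCATTAGCAGAAGC
Frame +1: GCT TCT GCT AAT GAC TGA GTA ATG CTC TAG GCA CAA TGA TTC TAG CCA GGG ACG ATA GAT GAA TTT TCG GGT CAG GTC CCA AAA — ATG at 22, stop TAG at 28 → 9 nt.
Frame +2: CTT CTG CTA ATG ACT GAG TAA TGC TCT AGG CAC AAT GAT TCT AGC CAG GGA CGA TAG ATG AAT TTT CGG GTC AGG TCC CAA AAT — ATG at 11, stop TAA at 20 → 12 nt.
Frame +3: TTC TGC TAA TGA CTG AGT AAT GCT CTA GGC ACA ATG ATT CTA GCC AGG GAC GAT AGA TGA ATT TTC GGG TCA GGT CCC AAA — ATG at 36, stop TGA at 60 → 27 nt.
Frame -1: ATT TTG GGA CCT GAC CCG AAA ATT CAT CTA TCG TCC CTG GCT AGA ATC ATT GTG CCT AGA GCA TTA CTC AGT CAT TAG CAG AAG — no ATG→stop ORF.
Frame -2: TTT TGG GAC CTG ACC CGA AAA TTC ATC TAT CGT CCC TGG CTA GAA TCA TTG TGC CTA GAG CAT TAC TCA GTC ATT AGC AGA AGC — no ATG→stop ORF.
Frame -3: TTT GGG ACC TGA CCC GAA AAT TCA TCT ATC GTC CCT GGC TAG AAT CAT TGT GCC TAG AGC ATT ACT CAG TCA TTA GCA GAA — no ATG→stop ORF.
ORFs ≥ 2 codons: frame +1 22–30 (3 codons), frame +2 11–22 (4 codons), frame +3 36–62 (9 codons). Count = 3.

3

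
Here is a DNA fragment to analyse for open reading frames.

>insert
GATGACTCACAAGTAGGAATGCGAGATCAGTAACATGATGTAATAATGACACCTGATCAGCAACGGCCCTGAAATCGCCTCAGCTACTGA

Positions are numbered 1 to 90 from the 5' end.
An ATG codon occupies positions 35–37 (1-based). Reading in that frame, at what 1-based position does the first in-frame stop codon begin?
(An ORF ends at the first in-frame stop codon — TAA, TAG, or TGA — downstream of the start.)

41

Codons from position 35: ATG (35–37), ATG (38–40), TAA (41–43).
TAA is a stop codon; it begins at position 41.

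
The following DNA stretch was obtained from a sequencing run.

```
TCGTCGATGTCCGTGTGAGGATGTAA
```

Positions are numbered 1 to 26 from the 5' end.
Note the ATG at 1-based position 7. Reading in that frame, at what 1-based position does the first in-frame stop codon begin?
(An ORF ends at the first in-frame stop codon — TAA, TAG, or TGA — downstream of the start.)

16

Codons from position 7: ATG (7–9), TCC (10–12), GTG (13–15), TGA (16–18).
TGA is a stop codon; it begins at position 16.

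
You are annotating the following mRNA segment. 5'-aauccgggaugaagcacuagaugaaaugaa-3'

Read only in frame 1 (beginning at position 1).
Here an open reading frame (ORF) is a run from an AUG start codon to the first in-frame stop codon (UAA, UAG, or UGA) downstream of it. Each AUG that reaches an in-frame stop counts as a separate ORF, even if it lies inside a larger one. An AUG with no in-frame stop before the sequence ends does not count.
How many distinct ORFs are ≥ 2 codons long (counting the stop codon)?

Frame 1: AAU CCG GGA UGA AGC ACU AGA UGA AAU GAA — no AUG→stop ORF.
No ORF reaches 2 codons. Count = 0.

0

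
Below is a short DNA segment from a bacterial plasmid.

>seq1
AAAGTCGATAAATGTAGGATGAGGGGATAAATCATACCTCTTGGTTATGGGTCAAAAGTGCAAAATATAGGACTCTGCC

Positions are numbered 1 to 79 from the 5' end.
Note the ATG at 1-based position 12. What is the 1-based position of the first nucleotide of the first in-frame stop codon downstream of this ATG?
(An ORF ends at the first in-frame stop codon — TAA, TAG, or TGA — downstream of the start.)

15

Codons from position 12: ATG (12–14), TAG (15–17).
TAG is a stop codon; it begins at position 15.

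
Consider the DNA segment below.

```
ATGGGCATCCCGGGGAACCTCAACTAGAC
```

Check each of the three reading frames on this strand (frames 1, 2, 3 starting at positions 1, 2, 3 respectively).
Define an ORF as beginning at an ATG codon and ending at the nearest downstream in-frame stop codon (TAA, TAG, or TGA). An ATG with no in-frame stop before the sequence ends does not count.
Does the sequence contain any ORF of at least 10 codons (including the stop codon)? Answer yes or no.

no

Frame 1: ATG GGC ATC CCG GGG AAC CTC AAC TAG — ATG at 1, stop TAG at 25 → 27 nt.
Frame 2: TGG GCA TCC CGG GGA ACC TCA ACT AGA — no ATG→stop ORF.
Frame 3: GGG CAT CCC GGG GAA CCT CAA CTA GAC — no ATG→stop ORF.
Largest ORF found is 9 codons < 10, so no.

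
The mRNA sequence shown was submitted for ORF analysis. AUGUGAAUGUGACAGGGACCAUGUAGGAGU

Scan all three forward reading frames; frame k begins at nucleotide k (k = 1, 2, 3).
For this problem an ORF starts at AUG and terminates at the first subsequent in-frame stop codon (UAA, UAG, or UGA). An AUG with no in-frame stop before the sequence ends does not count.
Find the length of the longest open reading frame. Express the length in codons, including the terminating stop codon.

Frame 1: AUG UGA AUG UGA CAG GGA CCA UGU AGG AGU — AUG at 1, stop UGA at 4 → 6 nt; AUG at 7, stop UGA at 10 → 6 nt.
Frame 2: UGU GAA UGU GAC AGG GAC CAU GUA GGA — no AUG→stop ORF.
Frame 3: GUG AAU GUG ACA GGG ACC AUG UAG GAG — AUG at 21, stop UAG at 24 → 6 nt.
Longest: frame 1, positions 1–6, 6 nt = 2 codons = 1 aa. → 2 codons.

2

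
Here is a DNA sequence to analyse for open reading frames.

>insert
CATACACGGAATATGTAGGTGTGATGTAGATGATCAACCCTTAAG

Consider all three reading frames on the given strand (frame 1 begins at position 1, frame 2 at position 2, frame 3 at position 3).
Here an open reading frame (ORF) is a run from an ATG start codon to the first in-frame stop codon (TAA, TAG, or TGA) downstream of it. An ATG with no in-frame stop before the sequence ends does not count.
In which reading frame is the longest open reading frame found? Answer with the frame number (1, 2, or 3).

3

Frame 1: CAT ACA CGG AAT ATG TAG GTG TGA TGT AGA TGA TCA ACC CTT AAG — ATG at 13, stop TAG at 16 → 6 nt.
Frame 2: ATA CAC GGA ATA TGT AGG TGT GAT GTA GAT GAT CAA CCC TTA — no ATG→stop ORF.
Frame 3: TAC ACG GAA TAT GTA GGT GTG ATG TAG ATG ATC AAC CCT TAA — ATG at 24, stop TAG at 27 → 6 nt; ATG at 30, stop TAA at 42 → 15 nt.
Longest ORF is 15 nt in frame 3 (positions 30–44).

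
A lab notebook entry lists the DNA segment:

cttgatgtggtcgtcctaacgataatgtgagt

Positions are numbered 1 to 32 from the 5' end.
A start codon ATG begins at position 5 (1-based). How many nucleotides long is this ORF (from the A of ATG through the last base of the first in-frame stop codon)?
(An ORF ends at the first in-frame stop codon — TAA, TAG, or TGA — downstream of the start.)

15

Codons from position 5: ATG (5–7), TGG (8–10), TCG (11–13), TCC (14–16), TAA (17–19).
TAA is the first in-frame stop; ORF spans 5–19, 15 nucleotides.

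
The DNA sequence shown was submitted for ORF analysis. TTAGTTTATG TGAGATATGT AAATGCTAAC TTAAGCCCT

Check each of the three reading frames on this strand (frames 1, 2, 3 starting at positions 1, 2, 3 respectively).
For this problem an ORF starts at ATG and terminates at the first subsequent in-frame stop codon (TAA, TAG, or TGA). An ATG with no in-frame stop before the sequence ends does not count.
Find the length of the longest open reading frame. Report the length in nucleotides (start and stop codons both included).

12

Frame 1: TTA GTT TAT GTG AGA TAT GTA AAT GCT AAC TTA AGC CCT — no ATG→stop ORF.
Frame 2: TAG TTT ATG TGA GAT ATG TAA ATG CTA ACT TAA GCC — ATG at 8, stop TGA at 11 → 6 nt; ATG at 17, stop TAA at 20 → 6 nt; ATG at 23, stop TAA at 32 → 12 nt.
Frame 3: AGT TTA TGT GAG ATA TGT AAA TGC TAA CTT AAG CCC — no ATG→stop ORF.
Longest: frame 2, positions 23–34, 12 nt = 4 codons = 3 aa. → 12 nucleotides.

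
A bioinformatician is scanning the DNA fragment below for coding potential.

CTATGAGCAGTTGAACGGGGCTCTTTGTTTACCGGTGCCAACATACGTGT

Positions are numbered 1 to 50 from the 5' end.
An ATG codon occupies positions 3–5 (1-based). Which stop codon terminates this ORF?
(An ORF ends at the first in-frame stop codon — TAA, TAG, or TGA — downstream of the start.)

Codons from position 3: ATG (3–5), AGC (6–8), AGT (9–11), TGA (12–14).
The first in-frame stop codon is TGA.

TGA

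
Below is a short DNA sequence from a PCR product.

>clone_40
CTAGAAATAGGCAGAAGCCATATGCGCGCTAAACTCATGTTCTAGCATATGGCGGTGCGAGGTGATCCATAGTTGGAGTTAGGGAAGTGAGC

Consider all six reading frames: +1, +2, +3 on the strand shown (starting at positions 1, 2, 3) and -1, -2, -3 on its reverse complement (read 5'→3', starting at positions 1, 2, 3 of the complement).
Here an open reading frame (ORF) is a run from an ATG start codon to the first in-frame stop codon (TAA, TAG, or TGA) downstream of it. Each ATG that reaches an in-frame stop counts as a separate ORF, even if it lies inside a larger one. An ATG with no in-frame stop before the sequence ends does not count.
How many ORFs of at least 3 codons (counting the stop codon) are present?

6

Reverse complement (5'→3'): GCTCACTTCCCTAACTCCAACTATGGATCACCTCGCACCGCCATATGCTAGAACATGAGTTTAGCGCGCATATGGCTTCTGCCTATTTCTAG
Frame +1: CTA GAA ATA GGC AGA AGC CAT ATG CGC GCT AAA CTC ATG TTC TAG CAT ATG GCG GTG CGA GGT GAT CCA TAG TTG GAG TTA GGG AAG TGA — ATG at 22, stop TAG at 43 → 24 nt; ATG at 37, stop TAG at 43 → 9 nt; ATG at 49, stop TAG at 70 → 24 nt.
Frame +2: TAG AAA TAG GCA GAA GCC ATA TGC GCG CTA AAC TCA TGT TCT AGC ATA TGG CGG TGC GAG GTG ATC CAT AGT TGG AGT TAG GGA AGT GAG — no ATG→stop ORF.
Frame +3: AGA AAT AGG CAG AAG CCA TAT GCG CGC TAA ACT CAT GTT CTA GCA TAT GGC GGT GCG AGG TGA TCC ATA GTT GGA GTT AGG GAA GTG AGC — no ATG→stop ORF.
Frame -1: GCT CAC TTC CCT AAC TCC AAC TAT GGA TCA CCT CGC ACC GCC ATA TGC TAG AAC ATG AGT TTA GCG CGC ATA TGG CTT CTG CCT ATT TCT — no ATG→stop ORF.
Frame -2: CTC ACT TCC CTA ACT CCA ACT ATG GAT CAC CTC GCA CCG CCA TAT GCT AGA ACA TGA GTT TAG CGC GCA TAT GGC TTC TGC CTA TTT CTA — ATG at 23, stop TGA at 56 → 36 nt.
Frame -3: TCA CTT CCC TAA CTC CAA CTA TGG ATC ACC TCG CAC CGC CAT ATG CTA GAA CAT GAG TTT AGC GCG CAT ATG GCT TCT GCC TAT TTC TAG — ATG at 45, stop TAG at 90 → 48 nt; ATG at 72, stop TAG at 90 → 21 nt.
ORFs ≥ 3 codons: frame +1 22–45 (8 codons), frame +1 37–45 (3 codons), frame +1 49–72 (8 codons), frame -2 23–58 (12 codons), frame -3 45–92 (16 codons), frame -3 72–92 (7 codons). Count = 6.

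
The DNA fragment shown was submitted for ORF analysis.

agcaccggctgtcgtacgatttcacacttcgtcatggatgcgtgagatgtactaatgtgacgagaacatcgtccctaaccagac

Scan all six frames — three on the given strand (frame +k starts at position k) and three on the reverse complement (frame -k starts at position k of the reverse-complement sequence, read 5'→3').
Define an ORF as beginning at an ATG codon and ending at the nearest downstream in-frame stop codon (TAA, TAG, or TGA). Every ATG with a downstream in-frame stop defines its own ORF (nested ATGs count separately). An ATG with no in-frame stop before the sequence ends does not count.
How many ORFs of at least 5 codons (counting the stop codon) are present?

2

Reverse complement (5'→3'): GTCTGGTTAGGGACGATGTTCTCGTCACATTAGTACATCTCACGCATCCATGACGAAGTGTGAAATCGTACGACAGCCGGTGCT
Frame +1: AGC ACC GGC TGT CGT ACG ATT TCA CAC TTC GTC ATG GAT GCG TGA GAT GTA CTA ATG TGA CGA GAA CAT CGT CCC TAA CCA GAC — ATG at 34, stop TGA at 43 → 12 nt; ATG at 55, stop TGA at 58 → 6 nt.
Frame +2: GCA CCG GCT GTC GTA CGA TTT CAC ACT TCG TCA TGG ATG CGT GAG ATG TAC TAA TGT GAC GAG AAC ATC GTC CCT AAC CAG — ATG at 38, stop TAA at 53 → 18 nt; ATG at 47, stop TAA at 53 → 9 nt.
Frame +3: CAC CGG CTG TCG TAC GAT TTC ACA CTT CGT CAT GGA TGC GTG AGA TGT ACT AAT GTG ACG AGA ACA TCG TCC CTA ACC AGA — no ATG→stop ORF.
Frame -1: GTC TGG TTA GGG ACG ATG TTC TCG TCA CAT TAG TAC ATC TCA CGC ATC CAT GAC GAA GTG TGA AAT CGT ACG ACA GCC GGT GCT — ATG at 16, stop TAG at 31 → 18 nt.
Frame -2: TCT GGT TAG GGA CGA TGT TCT CGT CAC ATT AGT ACA TCT CAC GCA TCC ATG ACG AAG TGT GAA ATC GTA CGA CAG CCG GTG — no ATG→stop ORF.
Frame -3: CTG GTT AGG GAC GAT GTT CTC GTC ACA TTA GTA CAT CTC ACG CAT CCA TGA CGA AGT GTG AAA TCG TAC GAC AGC CGG TGC — no ATG→stop ORF.
ORFs ≥ 5 codons: frame +2 38–55 (6 codons), frame -1 16–33 (6 codons). Count = 2.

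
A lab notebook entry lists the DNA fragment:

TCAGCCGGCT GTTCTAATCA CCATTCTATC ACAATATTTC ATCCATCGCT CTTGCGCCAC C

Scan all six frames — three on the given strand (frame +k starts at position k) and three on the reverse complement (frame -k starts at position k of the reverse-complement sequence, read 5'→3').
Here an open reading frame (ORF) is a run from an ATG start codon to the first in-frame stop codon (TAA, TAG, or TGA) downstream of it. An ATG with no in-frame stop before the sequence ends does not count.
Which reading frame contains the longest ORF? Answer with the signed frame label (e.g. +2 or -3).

Reverse complement (5'→3'): GGTGGCGCAAGAGCGATGGATGAAATATTGTGATAGAATGGTGATTAGAACAGCCGGCTGA
Frame +1: TCA GCC GGC TGT TCT AAT CAC CAT TCT ATC ACA ATA TTT CAT CCA TCG CTC TTG CGC CAC — no ATG→stop ORF.
Frame +2: CAG CCG GCT GTT CTA ATC ACC ATT CTA TCA CAA TAT TTC ATC CAT CGC TCT TGC GCC ACC — no ATG→stop ORF.
Frame +3: AGC CGG CTG TTC TAA TCA CCA TTC TAT CAC AAT ATT TCA TCC ATC GCT CTT GCG CCA — no ATG→stop ORF.
Frame -1: GGT GGC GCA AGA GCG ATG GAT GAA ATA TTG TGA TAG AAT GGT GAT TAG AAC AGC CGG CTG — ATG at 16, stop TGA at 31 → 18 nt.
Frame -2: GTG GCG CAA GAG CGA TGG ATG AAA TAT TGT GAT AGA ATG GTG ATT AGA ACA GCC GGC TGA — ATG at 20, stop TGA at 59 → 42 nt; ATG at 38, stop TGA at 59 → 24 nt.
Frame -3: TGG CGC AAG AGC GAT GGA TGA AAT ATT GTG ATA GAA TGG TGA TTA GAA CAG CCG GCT — no ATG→stop ORF.
Longest ORF is 42 nt in frame -2 (positions 20–61).

-2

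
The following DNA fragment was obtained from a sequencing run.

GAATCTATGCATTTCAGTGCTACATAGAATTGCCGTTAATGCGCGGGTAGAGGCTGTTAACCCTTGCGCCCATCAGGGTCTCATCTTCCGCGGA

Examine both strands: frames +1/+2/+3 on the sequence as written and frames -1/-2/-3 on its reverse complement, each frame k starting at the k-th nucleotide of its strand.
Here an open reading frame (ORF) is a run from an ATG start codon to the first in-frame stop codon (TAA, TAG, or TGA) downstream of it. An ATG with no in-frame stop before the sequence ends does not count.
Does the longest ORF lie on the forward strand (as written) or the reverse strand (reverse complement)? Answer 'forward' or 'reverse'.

reverse

Reverse complement (5'→3'): TCCGCGGAAGATGAGACCCTGATGGGCGCAAGGGTTAACAGCCTCTACCCGCGCATTAACGGCAATTCTATGTAGCACTGAAATGCATAGATTC
Frame +1: GAA TCT ATG CAT TTC AGT GCT ACA TAG AAT TGC CGT TAA TGC GCG GGT AGA GGC TGT TAA CCC TTG CGC CCA TCA GGG TCT CAT CTT CCG CGG — ATG at 7, stop TAG at 25 → 21 nt.
Frame +2: AAT CTA TGC ATT TCA GTG CTA CAT AGA ATT GCC GTT AAT GCG CGG GTA GAG GCT GTT AAC CCT TGC GCC CAT CAG GGT CTC ATC TTC CGC GGA — no ATG→stop ORF.
Frame +3: ATC TAT GCA TTT CAG TGC TAC ATA GAA TTG CCG TTA ATG CGC GGG TAG AGG CTG TTA ACC CTT GCG CCC ATC AGG GTC TCA TCT TCC GCG — ATG at 39, stop TAG at 48 → 12 nt.
Frame -1: TCC GCG GAA GAT GAG ACC CTG ATG GGC GCA AGG GTT AAC AGC CTC TAC CCG CGC ATT AAC GGC AAT TCT ATG TAG CAC TGA AAT GCA TAG ATT — ATG at 22, stop TAG at 73 → 54 nt; ATG at 70, stop TAG at 73 → 6 nt.
Frame -2: CCG CGG AAG ATG AGA CCC TGA TGG GCG CAA GGG TTA ACA GCC TCT ACC CGC GCA TTA ACG GCA ATT CTA TGT AGC ACT GAA ATG CAT AGA TTC — ATG at 11, stop TGA at 20 → 12 nt.
Frame -3: CGC GGA AGA TGA GAC CCT GAT GGG CGC AAG GGT TAA CAG CCT CTA CCC GCG CAT TAA CGG CAA TTC TAT GTA GCA CTG AAA TGC ATA GAT — no ATG→stop ORF.
Forward-strand max 21 nt; reverse-strand max 54 nt. The reverse strand has the longer ORF.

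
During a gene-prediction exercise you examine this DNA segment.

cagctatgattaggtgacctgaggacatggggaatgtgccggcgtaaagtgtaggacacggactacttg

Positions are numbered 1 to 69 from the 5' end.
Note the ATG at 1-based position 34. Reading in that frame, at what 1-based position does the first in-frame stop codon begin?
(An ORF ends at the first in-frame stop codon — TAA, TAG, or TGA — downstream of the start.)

52

Codons from position 34: ATG (34–36), TGC (37–39), CGG (40–42), CGT (43–45), AAA (46–48), GTG (49–51), TAG (52–54).
TAG is a stop codon; it begins at position 52.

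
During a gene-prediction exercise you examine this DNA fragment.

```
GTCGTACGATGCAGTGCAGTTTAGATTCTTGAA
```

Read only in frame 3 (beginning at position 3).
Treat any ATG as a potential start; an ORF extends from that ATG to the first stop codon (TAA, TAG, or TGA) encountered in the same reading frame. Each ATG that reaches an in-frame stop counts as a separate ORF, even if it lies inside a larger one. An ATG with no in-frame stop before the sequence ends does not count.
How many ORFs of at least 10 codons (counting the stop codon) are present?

0

Frame 3: CGT ACG ATG CAG TGC AGT TTA GAT TCT TGA — ATG at 9, stop TGA at 30 → 24 nt.
No ORF reaches 10 codons. Count = 0.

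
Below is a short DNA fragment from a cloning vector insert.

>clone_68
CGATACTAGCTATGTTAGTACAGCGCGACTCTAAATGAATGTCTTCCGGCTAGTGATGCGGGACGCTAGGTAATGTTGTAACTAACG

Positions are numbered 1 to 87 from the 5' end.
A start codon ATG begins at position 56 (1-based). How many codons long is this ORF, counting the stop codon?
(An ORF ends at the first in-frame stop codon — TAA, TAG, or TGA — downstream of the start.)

6

Codons from position 56: ATG (56–58), CGG (59–61), GAC (62–64), GCT (65–67), AGG (68–70), TAA (71–73).
TAA is the first in-frame stop; that's 6 codons including the stop.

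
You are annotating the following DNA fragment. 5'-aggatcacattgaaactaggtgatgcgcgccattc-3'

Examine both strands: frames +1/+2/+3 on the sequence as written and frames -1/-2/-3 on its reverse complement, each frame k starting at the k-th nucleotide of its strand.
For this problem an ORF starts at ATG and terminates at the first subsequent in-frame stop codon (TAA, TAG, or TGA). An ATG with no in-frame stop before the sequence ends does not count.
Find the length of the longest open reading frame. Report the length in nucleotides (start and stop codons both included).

18

Reverse complement (5'→3'): GAATGGCGCGCATCACCTAGTTTCAATGTGATCCT
Frame +1: AGG ATC ACA TTG AAA CTA GGT GAT GCG CGC CAT — no ATG→stop ORF.
Frame +2: GGA TCA CAT TGA AAC TAG GTG ATG CGC GCC ATT — no ATG→stop ORF.
Frame +3: GAT CAC ATT GAA ACT AGG TGA TGC GCG CCA TTC — no ATG→stop ORF.
Frame -1: GAA TGG CGC GCA TCA CCT AGT TTC AAT GTG ATC — no ATG→stop ORF.
Frame -2: AAT GGC GCG CAT CAC CTA GTT TCA ATG TGA TCC — ATG at 26, stop TGA at 29 → 6 nt.
Frame -3: ATG GCG CGC ATC ACC TAG TTT CAA TGT GAT CCT — ATG at 3, stop TAG at 18 → 18 nt.
Longest: frame -3, positions 3–20, 18 nt = 6 codons = 5 aa. → 18 nucleotides.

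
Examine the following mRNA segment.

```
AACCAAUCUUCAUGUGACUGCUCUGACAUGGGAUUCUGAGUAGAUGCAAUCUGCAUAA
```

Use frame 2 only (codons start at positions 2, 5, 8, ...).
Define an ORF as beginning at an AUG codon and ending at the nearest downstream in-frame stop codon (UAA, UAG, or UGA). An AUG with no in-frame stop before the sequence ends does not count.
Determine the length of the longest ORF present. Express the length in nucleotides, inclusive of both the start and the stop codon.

15

Frame 2: ACC AAU CUU CAU GUG ACU GCU CUG ACA UGG GAU UCU GAG UAG AUG CAA UCU GCA UAA — AUG at 44, stop UAA at 56 → 15 nt.
Longest: frame 2, positions 44–58, 15 nt = 5 codons = 4 aa. → 15 nucleotides.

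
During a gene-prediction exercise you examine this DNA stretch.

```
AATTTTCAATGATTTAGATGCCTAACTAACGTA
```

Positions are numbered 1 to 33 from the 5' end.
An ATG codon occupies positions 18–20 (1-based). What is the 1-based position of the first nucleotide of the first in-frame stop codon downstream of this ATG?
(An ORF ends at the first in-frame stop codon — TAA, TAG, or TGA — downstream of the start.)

Codons from position 18: ATG (18–20), CCT (21–23), AAC (24–26), TAA (27–29).
TAA is a stop codon; it begins at position 27.

27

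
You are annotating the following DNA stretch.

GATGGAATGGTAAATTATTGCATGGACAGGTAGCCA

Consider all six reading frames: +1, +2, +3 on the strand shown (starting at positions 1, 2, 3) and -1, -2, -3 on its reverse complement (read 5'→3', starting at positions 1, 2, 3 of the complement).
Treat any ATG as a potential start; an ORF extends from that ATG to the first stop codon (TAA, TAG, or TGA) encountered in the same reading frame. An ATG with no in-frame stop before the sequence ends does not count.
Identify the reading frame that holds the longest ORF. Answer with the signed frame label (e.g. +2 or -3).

Reverse complement (5'→3'): TGGCTACCTGTCCATGCAATAATTTACCATTCCATC
Frame +1: GAT GGA ATG GTA AAT TAT TGC ATG GAC AGG TAG CCA — ATG at 7, stop TAG at 31 → 27 nt; ATG at 22, stop TAG at 31 → 12 nt.
Frame +2: ATG GAA TGG TAA ATT ATT GCA TGG ACA GGT AGC — ATG at 2, stop TAA at 11 → 12 nt.
Frame +3: TGG AAT GGT AAA TTA TTG CAT GGA CAG GTA GCC — no ATG→stop ORF.
Frame -1: TGG CTA CCT GTC CAT GCA ATA ATT TAC CAT TCC ATC — no ATG→stop ORF.
Frame -2: GGC TAC CTG TCC ATG CAA TAA TTT ACC ATT CCA — ATG at 14, stop TAA at 20 → 9 nt.
Frame -3: GCT ACC TGT CCA TGC AAT AAT TTA CCA TTC CAT — no ATG→stop ORF.
Longest ORF is 27 nt in frame +1 (positions 7–33).

+1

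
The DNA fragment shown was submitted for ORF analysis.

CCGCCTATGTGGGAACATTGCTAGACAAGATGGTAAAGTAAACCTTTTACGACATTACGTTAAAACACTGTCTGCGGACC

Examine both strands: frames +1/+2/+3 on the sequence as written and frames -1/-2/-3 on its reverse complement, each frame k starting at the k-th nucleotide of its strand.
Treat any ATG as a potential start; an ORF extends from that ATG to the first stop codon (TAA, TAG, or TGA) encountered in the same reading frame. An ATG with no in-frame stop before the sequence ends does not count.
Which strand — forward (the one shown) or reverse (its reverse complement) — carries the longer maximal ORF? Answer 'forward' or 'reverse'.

Reverse complement (5'→3'): GGTCCGCAGACAGTGTTTTAACGTAATGTCGTAAAAGGTTTACTTTACCATCTTGTCTAGCAATGTTCCCACATAGGCGG
Frame +1: CCG CCT ATG TGG GAA CAT TGC TAG ACA AGA TGG TAA AGT AAA CCT TTT ACG ACA TTA CGT TAA AAC ACT GTC TGC GGA — ATG at 7, stop TAG at 22 → 18 nt.
Frame +2: CGC CTA TGT GGG AAC ATT GCT AGA CAA GAT GGT AAA GTA AAC CTT TTA CGA CAT TAC GTT AAA ACA CTG TCT GCG GAC — no ATG→stop ORF.
Frame +3: GCC TAT GTG GGA ACA TTG CTA GAC AAG ATG GTA AAG TAA ACC TTT TAC GAC ATT ACG TTA AAA CAC TGT CTG CGG ACC — ATG at 30, stop TAA at 39 → 12 nt.
Frame -1: GGT CCG CAG ACA GTG TTT TAA CGT AAT GTC GTA AAA GGT TTA CTT TAC CAT CTT GTC TAG CAA TGT TCC CAC ATA GGC — no ATG→stop ORF.
Frame -2: GTC CGC AGA CAG TGT TTT AAC GTA ATG TCG TAA AAG GTT TAC TTT ACC ATC TTG TCT AGC AAT GTT CCC ACA TAG GCG — ATG at 26, stop TAA at 32 → 9 nt.
Frame -3: TCC GCA GAC AGT GTT TTA ACG TAA TGT CGT AAA AGG TTT ACT TTA CCA TCT TGT CTA GCA ATG TTC CCA CAT AGG CGG — no ATG→stop ORF.
Forward-strand max 18 nt; reverse-strand max 9 nt. The forward strand has the longer ORF.

forward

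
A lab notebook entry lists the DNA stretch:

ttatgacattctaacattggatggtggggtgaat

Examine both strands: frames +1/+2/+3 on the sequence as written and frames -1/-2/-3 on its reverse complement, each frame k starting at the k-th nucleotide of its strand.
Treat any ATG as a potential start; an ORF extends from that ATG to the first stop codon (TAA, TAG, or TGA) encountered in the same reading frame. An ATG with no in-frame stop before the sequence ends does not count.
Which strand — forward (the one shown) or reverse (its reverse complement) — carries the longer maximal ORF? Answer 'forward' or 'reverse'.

Reverse complement (5'→3'): ATTCACCCCACCATCCAATGTTAGAATGTCATAA
Frame +1: TTA TGA CAT TCT AAC ATT GGA TGG TGG GGT GAA — no ATG→stop ORF.
Frame +2: TAT GAC ATT CTA ACA TTG GAT GGT GGG GTG AAT — no ATG→stop ORF.
Frame +3: ATG ACA TTC TAA CAT TGG ATG GTG GGG TGA — ATG at 3, stop TAA at 12 → 12 nt; ATG at 21, stop TGA at 30 → 12 nt.
Frame -1: ATT CAC CCC ACC ATC CAA TGT TAG AAT GTC ATA — no ATG→stop ORF.
Frame -2: TTC ACC CCA CCA TCC AAT GTT AGA ATG TCA TAA — ATG at 26, stop TAA at 32 → 9 nt.
Frame -3: TCA CCC CAC CAT CCA ATG TTA GAA TGT CAT — no ATG→stop ORF.
Forward-strand max 12 nt; reverse-strand max 9 nt. The forward strand has the longer ORF.

forward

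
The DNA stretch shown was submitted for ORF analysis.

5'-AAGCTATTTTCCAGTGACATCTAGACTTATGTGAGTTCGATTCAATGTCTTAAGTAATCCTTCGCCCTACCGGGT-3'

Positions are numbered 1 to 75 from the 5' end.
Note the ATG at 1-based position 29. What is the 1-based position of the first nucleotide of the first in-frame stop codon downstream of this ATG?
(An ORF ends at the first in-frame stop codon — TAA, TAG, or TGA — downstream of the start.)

32

Codons from position 29: ATG (29–31), TGA (32–34).
TGA is a stop codon; it begins at position 32.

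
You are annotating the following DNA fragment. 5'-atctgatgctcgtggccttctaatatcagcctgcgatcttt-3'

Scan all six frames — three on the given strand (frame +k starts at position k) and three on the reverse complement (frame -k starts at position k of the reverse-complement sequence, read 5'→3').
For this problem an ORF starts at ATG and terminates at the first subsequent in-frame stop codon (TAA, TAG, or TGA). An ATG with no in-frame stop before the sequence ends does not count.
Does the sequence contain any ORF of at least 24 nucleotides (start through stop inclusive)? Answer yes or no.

no

Reverse complement (5'→3'): AAAGATCGCAGGCTGATATTAGAAGGCCACGAGCATCAGAT
Frame +1: ATC TGA TGC TCG TGG CCT TCT AAT ATC AGC CTG CGA TCT — no ATG→stop ORF.
Frame +2: TCT GAT GCT CGT GGC CTT CTA ATA TCA GCC TGC GAT CTT — no ATG→stop ORF.
Frame +3: CTG ATG CTC GTG GCC TTC TAA TAT CAG CCT GCG ATC TTT — ATG at 6, stop TAA at 21 → 18 nt.
Frame -1: AAA GAT CGC AGG CTG ATA TTA GAA GGC CAC GAG CAT CAG — no ATG→stop ORF.
Frame -2: AAG ATC GCA GGC TGA TAT TAG AAG GCC ACG AGC ATC AGA — no ATG→stop ORF.
Frame -3: AGA TCG CAG GCT GAT ATT AGA AGG CCA CGA GCA TCA GAT — no ATG→stop ORF.
Largest ORF found is 18 nucleotides < 24, so no.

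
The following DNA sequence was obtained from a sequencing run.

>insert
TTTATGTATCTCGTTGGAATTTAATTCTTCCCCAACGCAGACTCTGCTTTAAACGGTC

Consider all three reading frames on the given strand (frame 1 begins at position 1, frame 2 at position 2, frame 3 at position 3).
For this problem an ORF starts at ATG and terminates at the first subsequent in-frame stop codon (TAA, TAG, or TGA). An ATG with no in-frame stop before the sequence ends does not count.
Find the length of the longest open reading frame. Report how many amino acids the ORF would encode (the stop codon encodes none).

6

Frame 1: TTT ATG TAT CTC GTT GGA ATT TAA TTC TTC CCC AAC GCA GAC TCT GCT TTA AAC GGT — ATG at 4, stop TAA at 22 → 21 nt.
Frame 2: TTA TGT ATC TCG TTG GAA TTT AAT TCT TCC CCA ACG CAG ACT CTG CTT TAA ACG GTC — no ATG→stop ORF.
Frame 3: TAT GTA TCT CGT TGG AAT TTA ATT CTT CCC CAA CGC AGA CTC TGC TTT AAA CGG — no ATG→stop ORF.
Longest: frame 1, positions 4–24, 21 nt = 7 codons = 6 aa. → 6 amino acids.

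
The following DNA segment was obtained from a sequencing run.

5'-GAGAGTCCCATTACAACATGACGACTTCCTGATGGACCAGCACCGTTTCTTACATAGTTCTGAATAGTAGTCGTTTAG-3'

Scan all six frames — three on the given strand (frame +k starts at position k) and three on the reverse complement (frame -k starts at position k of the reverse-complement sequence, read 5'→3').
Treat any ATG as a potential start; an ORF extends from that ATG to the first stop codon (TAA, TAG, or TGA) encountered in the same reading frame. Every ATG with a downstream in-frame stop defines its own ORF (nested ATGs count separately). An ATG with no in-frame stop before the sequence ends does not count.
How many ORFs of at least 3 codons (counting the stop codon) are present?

Reverse complement (5'→3'): CTAAACGACTACTATTCAGAACTATGTAAGAAACGGTGCTGGTCCATCAGGAAGTCGTCATGTTGTAATGGGACTCTC
Frame +1: GAG AGT CCC ATT ACA ACA TGA CGA CTT CCT GAT GGA CCA GCA CCG TTT CTT ACA TAG TTC TGA ATA GTA GTC GTT TAG — no ATG→stop ORF.
Frame +2: AGA GTC CCA TTA CAA CAT GAC GAC TTC CTG ATG GAC CAG CAC CGT TTC TTA CAT AGT TCT GAA TAG TAG TCG TTT — ATG at 32, stop TAG at 65 → 36 nt.
Frame +3: GAG TCC CAT TAC AAC ATG ACG ACT TCC TGA TGG ACC AGC ACC GTT TCT TAC ATA GTT CTG AAT AGT AGT CGT TTA — ATG at 18, stop TGA at 30 → 15 nt.
Frame -1: CTA AAC GAC TAC TAT TCA GAA CTA TGT AAG AAA CGG TGC TGG TCC ATC AGG AAG TCG TCA TGT TGT AAT GGG ACT CTC — no ATG→stop ORF.
Frame -2: TAA ACG ACT ACT ATT CAG AAC TAT GTA AGA AAC GGT GCT GGT CCA TCA GGA AGT CGT CAT GTT GTA ATG GGA CTC — no ATG→stop ORF.
Frame -3: AAA CGA CTA CTA TTC AGA ACT ATG TAA GAA ACG GTG CTG GTC CAT CAG GAA GTC GTC ATG TTG TAA TGG GAC TCT — ATG at 24, stop TAA at 27 → 6 nt; ATG at 60, stop TAA at 66 → 9 nt.
ORFs ≥ 3 codons: frame +2 32–67 (12 codons), frame +3 18–32 (5 codons), frame -3 60–68 (3 codons). Count = 3.

3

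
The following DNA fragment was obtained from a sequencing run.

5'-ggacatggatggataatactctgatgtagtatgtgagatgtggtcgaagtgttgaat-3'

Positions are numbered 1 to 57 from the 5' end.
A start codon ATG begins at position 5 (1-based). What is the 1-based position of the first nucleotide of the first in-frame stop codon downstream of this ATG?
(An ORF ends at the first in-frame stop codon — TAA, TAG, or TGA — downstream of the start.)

Codons from position 5: ATG (5–7), GAT (8–10), GGA (11–13), TAA (14–16).
TAA is a stop codon; it begins at position 14.

14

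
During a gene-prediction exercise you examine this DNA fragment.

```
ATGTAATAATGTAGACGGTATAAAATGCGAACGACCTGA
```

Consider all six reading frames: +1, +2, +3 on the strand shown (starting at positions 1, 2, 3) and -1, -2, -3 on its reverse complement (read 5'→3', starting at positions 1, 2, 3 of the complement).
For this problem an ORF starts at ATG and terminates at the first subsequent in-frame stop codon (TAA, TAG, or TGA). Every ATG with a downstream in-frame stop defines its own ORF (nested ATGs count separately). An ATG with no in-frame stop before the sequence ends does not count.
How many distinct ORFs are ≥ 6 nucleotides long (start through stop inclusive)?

Reverse complement (5'→3'): TCAGGTCGTTCGCATTTTATACCGTCTACATTATTACAT
Frame +1: ATG TAA TAA TGT AGA CGG TAT AAA ATG CGA ACG ACC TGA — ATG at 1, stop TAA at 4 → 6 nt; ATG at 25, stop TGA at 37 → 15 nt.
Frame +2: TGT AAT AAT GTA GAC GGT ATA AAA TGC GAA CGA CCT — no ATG→stop ORF.
Frame +3: GTA ATA ATG TAG ACG GTA TAA AAT GCG AAC GAC CTG — ATG at 9, stop TAG at 12 → 6 nt.
Frame -1: TCA GGT CGT TCG CAT TTT ATA CCG TCT ACA TTA TTA CAT — no ATG→stop ORF.
Frame -2: CAG GTC GTT CGC ATT TTA TAC CGT CTA CAT TAT TAC — no ATG→stop ORF.
Frame -3: AGG TCG TTC GCA TTT TAT ACC GTC TAC ATT ATT ACA — no ATG→stop ORF.
ORFs ≥ 6 nucleotides: frame +1 1–6 (6 nucleotides), frame +1 25–39 (15 nucleotides), frame +3 9–14 (6 nucleotides). Count = 3.

3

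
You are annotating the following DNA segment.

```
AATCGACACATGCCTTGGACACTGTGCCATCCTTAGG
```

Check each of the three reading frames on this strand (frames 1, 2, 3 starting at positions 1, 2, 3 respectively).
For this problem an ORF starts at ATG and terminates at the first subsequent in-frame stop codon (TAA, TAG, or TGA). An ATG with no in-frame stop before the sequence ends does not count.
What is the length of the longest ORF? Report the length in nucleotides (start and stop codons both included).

27

Frame 1: AAT CGA CAC ATG CCT TGG ACA CTG TGC CAT CCT TAG — ATG at 10, stop TAG at 34 → 27 nt.
Frame 2: ATC GAC ACA TGC CTT GGA CAC TGT GCC ATC CTT AGG — no ATG→stop ORF.
Frame 3: TCG ACA CAT GCC TTG GAC ACT GTG CCA TCC TTA — no ATG→stop ORF.
Longest: frame 1, positions 10–36, 27 nt = 9 codons = 8 aa. → 27 nucleotides.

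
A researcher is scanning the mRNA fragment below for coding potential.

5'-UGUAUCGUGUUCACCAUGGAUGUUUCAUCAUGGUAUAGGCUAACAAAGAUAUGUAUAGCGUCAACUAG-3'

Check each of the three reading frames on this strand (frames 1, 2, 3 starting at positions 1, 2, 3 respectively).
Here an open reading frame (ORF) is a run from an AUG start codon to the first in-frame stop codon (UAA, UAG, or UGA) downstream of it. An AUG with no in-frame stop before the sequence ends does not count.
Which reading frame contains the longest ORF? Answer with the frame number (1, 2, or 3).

Frame 1: UGU AUC GUG UUC ACC AUG GAU GUU UCA UCA UGG UAU AGG CUA ACA AAG AUA UGU AUA GCG UCA ACU — no AUG→stop ORF.
Frame 2: GUA UCG UGU UCA CCA UGG AUG UUU CAU CAU GGU AUA GGC UAA CAA AGA UAU GUA UAG CGU CAA CUA — AUG at 20, stop UAA at 41 → 24 nt.
Frame 3: UAU CGU GUU CAC CAU GGA UGU UUC AUC AUG GUA UAG GCU AAC AAA GAU AUG UAU AGC GUC AAC UAG — AUG at 30, stop UAG at 36 → 9 nt; AUG at 51, stop UAG at 66 → 18 nt.
Longest ORF is 24 nt in frame 2 (positions 20–43).

2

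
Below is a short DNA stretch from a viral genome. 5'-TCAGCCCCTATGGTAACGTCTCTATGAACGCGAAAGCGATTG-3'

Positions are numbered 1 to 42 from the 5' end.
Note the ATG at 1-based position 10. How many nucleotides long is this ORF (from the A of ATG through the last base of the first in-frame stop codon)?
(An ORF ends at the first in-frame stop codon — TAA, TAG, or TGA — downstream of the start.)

Codons from position 10: ATG (10–12), GTA (13–15), ACG (16–18), TCT (19–21), CTA (22–24), TGA (25–27).
TGA is the first in-frame stop; ORF spans 10–27, 18 nucleotides.

18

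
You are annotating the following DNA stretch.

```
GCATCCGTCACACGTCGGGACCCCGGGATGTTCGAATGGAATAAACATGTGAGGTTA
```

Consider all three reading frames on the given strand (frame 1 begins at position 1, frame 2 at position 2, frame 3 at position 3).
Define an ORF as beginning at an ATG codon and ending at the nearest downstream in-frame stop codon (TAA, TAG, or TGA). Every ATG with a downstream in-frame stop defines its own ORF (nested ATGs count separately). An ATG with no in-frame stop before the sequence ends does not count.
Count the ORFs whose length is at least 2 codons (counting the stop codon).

2

Frame 1: GCA TCC GTC ACA CGT CGG GAC CCC GGG ATG TTC GAA TGG AAT AAA CAT GTG AGG TTA — no ATG→stop ORF.
Frame 2: CAT CCG TCA CAC GTC GGG ACC CCG GGA TGT TCG AAT GGA ATA AAC ATG TGA GGT — ATG at 47, stop TGA at 50 → 6 nt.
Frame 3: ATC CGT CAC ACG TCG GGA CCC CGG GAT GTT CGA ATG GAA TAA ACA TGT GAG GTT — ATG at 36, stop TAA at 42 → 9 nt.
ORFs ≥ 2 codons: frame 2 47–52 (2 codons), frame 3 36–44 (3 codons). Count = 2.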